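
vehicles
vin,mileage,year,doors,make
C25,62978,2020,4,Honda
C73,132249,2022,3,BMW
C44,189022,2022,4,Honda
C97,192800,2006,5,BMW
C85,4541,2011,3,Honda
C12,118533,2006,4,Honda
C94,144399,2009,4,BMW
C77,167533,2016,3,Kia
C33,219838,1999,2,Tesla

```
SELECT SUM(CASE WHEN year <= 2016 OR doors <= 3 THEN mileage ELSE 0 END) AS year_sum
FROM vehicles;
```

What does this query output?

vin=C25: ✗
vin=C73: ✓ → 132249
vin=C44: ✗
vin=C97: ✓ → 192800
vin=C85: ✓ → 4541
vin=C12: ✓ → 118533
vin=C94: ✓ → 144399
vin=C77: ✓ → 167533
vin=C33: ✓ → 219838
year_sum = 132249 + 192800 + 4541 + 118533 + 144399 + 167533 + 219838 = 979893

979893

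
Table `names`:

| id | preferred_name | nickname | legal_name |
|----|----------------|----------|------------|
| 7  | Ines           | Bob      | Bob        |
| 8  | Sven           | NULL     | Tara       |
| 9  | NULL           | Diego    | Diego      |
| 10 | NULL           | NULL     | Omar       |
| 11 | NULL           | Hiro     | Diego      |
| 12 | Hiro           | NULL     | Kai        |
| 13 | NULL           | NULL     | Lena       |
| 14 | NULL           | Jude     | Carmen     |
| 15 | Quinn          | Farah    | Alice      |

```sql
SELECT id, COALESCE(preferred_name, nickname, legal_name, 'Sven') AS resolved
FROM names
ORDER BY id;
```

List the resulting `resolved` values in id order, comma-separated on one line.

id=7: preferred_name=Ines → Ines
id=8: preferred_name=Sven → Sven
id=9: preferred_name=NULL, nickname=Diego → Diego
id=10: preferred_name=NULL, nickname=NULL, legal_name=Omar → Omar
id=11: preferred_name=NULL, nickname=Hiro → Hiro
id=12: preferred_name=Hiro → Hiro
id=13: preferred_name=NULL, nickname=NULL, legal_name=Lena → Lena
id=14: preferred_name=NULL, nickname=Jude → Jude
id=15: preferred_name=Quinn → Quinn

Ines, Sven, Diego, Omar, Hiro, Hiro, Lena, Jude, Quinn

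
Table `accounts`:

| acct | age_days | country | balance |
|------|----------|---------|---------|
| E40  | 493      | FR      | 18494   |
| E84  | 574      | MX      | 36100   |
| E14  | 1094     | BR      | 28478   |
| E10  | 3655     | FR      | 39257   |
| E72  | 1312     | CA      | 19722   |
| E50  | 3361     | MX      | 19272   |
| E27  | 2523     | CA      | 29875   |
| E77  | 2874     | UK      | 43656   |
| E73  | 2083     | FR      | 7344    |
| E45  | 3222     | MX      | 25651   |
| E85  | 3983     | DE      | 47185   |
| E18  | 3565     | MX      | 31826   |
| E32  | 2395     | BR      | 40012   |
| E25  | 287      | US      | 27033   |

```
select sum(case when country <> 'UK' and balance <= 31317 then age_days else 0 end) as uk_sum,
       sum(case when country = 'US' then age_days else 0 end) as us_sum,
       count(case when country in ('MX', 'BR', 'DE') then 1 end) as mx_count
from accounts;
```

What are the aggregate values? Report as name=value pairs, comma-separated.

[uk_sum: country <> 'UK' and balance <= 31317]
acct=E40: ✓ → 493
acct=E84: ✗
acct=E14: ✓ → 1094
acct=E10: ✗
acct=E72: ✓ → 1312
acct=E50: ✓ → 3361
acct=E27: ✓ → 2523
acct=E77: ✗
acct=E73: ✓ → 2083
acct=E45: ✓ → 3222
acct=E85: ✗
acct=E18: ✗
acct=E32: ✗
acct=E25: ✓ → 287
uk_sum = 493 + 1094 + 1312 + 3361 + 2523 + 2083 + 3222 + 287 = 14375
—
[us_sum: country = 'US']
acct=E40: ✗
acct=E84: ✗
acct=E14: ✗
acct=E10: ✗
acct=E72: ✗
acct=E50: ✗
acct=E27: ✗
acct=E77: ✗
acct=E73: ✗
acct=E45: ✗
acct=E85: ✗
acct=E18: ✗
acct=E32: ✗
acct=E25: ✓ → 287
us_sum = 287
—
[mx_count: country in ('MX', 'BR', 'DE')]
acct=E40: ✗
acct=E84: ✓ → 1
acct=E14: ✓ → 1
acct=E10: ✗
acct=E72: ✗
acct=E50: ✓ → 1
acct=E27: ✗
acct=E77: ✗
acct=E73: ✗
acct=E45: ✓ → 1
acct=E85: ✓ → 1
acct=E18: ✓ → 1
acct=E32: ✓ → 1
acct=E25: ✗
mx_count = COUNT(1, 1, 1, 1, 1, 1, 1) = 7

uk_sum=14375, us_sum=287, mx_count=7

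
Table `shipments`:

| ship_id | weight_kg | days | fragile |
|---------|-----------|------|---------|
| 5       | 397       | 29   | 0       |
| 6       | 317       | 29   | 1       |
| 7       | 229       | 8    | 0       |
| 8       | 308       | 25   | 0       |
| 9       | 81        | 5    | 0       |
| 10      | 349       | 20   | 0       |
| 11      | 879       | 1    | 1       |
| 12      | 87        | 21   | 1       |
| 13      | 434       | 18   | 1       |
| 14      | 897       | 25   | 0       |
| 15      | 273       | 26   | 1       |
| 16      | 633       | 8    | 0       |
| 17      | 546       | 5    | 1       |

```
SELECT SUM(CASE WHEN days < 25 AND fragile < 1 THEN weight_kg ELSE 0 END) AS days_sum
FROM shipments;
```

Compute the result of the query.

1292

ship_id=5: ✗
ship_id=6: ✗
ship_id=7: ✓ → 229
ship_id=8: ✗
ship_id=9: ✓ → 81
ship_id=10: ✓ → 349
ship_id=11: ✗
ship_id=12: ✗
ship_id=13: ✗
ship_id=14: ✗
ship_id=15: ✗
ship_id=16: ✓ → 633
ship_id=17: ✗
days_sum = 229 + 81 + 349 + 633 = 1292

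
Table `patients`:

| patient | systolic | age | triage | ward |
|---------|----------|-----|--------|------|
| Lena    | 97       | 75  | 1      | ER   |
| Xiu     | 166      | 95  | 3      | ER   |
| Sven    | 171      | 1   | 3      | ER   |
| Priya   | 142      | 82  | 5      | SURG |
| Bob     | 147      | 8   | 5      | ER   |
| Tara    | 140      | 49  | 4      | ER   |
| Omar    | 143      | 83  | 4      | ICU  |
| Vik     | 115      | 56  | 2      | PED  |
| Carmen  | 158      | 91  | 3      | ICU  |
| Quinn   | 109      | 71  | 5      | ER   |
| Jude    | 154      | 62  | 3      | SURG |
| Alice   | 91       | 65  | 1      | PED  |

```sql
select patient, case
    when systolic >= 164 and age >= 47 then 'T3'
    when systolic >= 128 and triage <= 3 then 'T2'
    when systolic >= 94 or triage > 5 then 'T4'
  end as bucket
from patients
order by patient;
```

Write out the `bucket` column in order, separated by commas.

patient=Alice: (no match → NULL) → NULL
patient=Bob: systolic >= 94 or triage > 5 → T4
patient=Carmen: systolic >= 128 and triage <= 3 → T2
patient=Jude: systolic >= 128 and triage <= 3 → T2
patient=Lena: systolic >= 94 or triage > 5 → T4
patient=Omar: systolic >= 94 or triage > 5 → T4
patient=Priya: systolic >= 94 or triage > 5 → T4
patient=Quinn: systolic >= 94 or triage > 5 → T4
patient=Sven: systolic >= 128 and triage <= 3 → T2
patient=Tara: systolic >= 94 or triage > 5 → T4
patient=Vik: systolic >= 94 or triage > 5 → T4
patient=Xiu: systolic >= 164 and age >= 47 → T3

NULL, T4, T2, T2, T4, T4, T4, T4, T2, T4, T4, T3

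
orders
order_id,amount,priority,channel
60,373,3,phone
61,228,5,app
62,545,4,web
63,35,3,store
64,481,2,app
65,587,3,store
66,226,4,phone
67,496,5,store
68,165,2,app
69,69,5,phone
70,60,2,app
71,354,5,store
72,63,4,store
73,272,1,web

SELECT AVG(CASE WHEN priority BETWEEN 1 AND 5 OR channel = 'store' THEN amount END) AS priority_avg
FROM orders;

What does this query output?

282.4285714286

order_id=60: ✓ → 373
order_id=61: ✓ → 228
order_id=62: ✓ → 545
order_id=63: ✓ → 35
order_id=64: ✓ → 481
order_id=65: ✓ → 587
order_id=66: ✓ → 226
order_id=67: ✓ → 496
order_id=68: ✓ → 165
order_id=69: ✓ → 69
order_id=70: ✓ → 60
order_id=71: ✓ → 354
order_id=72: ✓ → 63
order_id=73: ✓ → 272
priority_avg = (373 + 228 + 545 + 35 + 481 + 587 + 226 + 496 + 165 + 69 + 60 + 354 + 63 + 272) / 14 = 282.4285714286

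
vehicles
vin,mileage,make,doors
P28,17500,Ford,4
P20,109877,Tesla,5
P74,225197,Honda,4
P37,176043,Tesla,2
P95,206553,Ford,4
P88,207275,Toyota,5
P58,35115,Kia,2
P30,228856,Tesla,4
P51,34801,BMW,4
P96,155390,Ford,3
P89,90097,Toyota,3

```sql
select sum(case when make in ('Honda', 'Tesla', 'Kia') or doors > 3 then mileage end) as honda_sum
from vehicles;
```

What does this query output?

1241217

vin=P28: ✓ → 17500
vin=P20: ✓ → 109877
vin=P74: ✓ → 225197
vin=P37: ✓ → 176043
vin=P95: ✓ → 206553
vin=P88: ✓ → 207275
vin=P58: ✓ → 35115
vin=P30: ✓ → 228856
vin=P51: ✓ → 34801
vin=P96: ✗
vin=P89: ✗
honda_sum = 17500 + 109877 + 225197 + 176043 + 206553 + 207275 + 35115 + 228856 + 34801 = 1241217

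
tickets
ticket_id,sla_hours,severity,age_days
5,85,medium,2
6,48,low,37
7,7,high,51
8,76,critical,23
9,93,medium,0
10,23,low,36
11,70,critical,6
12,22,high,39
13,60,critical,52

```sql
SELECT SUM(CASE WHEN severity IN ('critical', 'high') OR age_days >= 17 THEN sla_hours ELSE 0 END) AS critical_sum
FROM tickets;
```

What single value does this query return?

ticket_id=5: ✗
ticket_id=6: ✓ → 48
ticket_id=7: ✓ → 7
ticket_id=8: ✓ → 76
ticket_id=9: ✗
ticket_id=10: ✓ → 23
ticket_id=11: ✓ → 70
ticket_id=12: ✓ → 22
ticket_id=13: ✓ → 60
critical_sum = 48 + 7 + 76 + 23 + 70 + 22 + 60 = 306

306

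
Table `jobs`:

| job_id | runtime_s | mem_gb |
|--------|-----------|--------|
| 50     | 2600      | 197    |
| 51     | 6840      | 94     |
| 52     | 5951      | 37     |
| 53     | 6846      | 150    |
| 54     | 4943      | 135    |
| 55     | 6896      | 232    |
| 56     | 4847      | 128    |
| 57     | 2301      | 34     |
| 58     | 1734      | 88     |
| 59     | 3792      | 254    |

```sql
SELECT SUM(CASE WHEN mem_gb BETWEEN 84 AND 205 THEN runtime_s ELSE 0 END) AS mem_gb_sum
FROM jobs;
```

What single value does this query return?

job_id=50: ✓ → 2600
job_id=51: ✓ → 6840
job_id=52: ✗
job_id=53: ✓ → 6846
job_id=54: ✓ → 4943
job_id=55: ✗
job_id=56: ✓ → 4847
job_id=57: ✗
job_id=58: ✓ → 1734
job_id=59: ✗
mem_gb_sum = 2600 + 6840 + 6846 + 4943 + 4847 + 1734 = 27810

27810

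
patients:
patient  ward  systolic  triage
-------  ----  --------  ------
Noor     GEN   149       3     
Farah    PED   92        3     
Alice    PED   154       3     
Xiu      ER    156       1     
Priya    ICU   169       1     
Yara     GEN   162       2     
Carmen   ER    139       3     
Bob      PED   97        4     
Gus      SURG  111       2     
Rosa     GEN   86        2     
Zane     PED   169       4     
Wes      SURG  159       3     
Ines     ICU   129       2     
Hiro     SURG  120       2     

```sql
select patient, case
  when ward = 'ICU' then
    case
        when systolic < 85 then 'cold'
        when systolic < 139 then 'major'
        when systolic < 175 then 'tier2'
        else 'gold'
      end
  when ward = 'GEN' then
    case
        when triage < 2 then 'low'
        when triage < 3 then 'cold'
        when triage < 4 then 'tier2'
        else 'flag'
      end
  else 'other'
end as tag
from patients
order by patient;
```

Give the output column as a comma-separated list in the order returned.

patient=Alice: ward='PED' → outer ELSE → other
patient=Bob: ward='PED' → outer ELSE → other
patient=Carmen: ward='ER' → outer ELSE → other
patient=Farah: ward='PED' → outer ELSE → other
patient=Gus: ward='SURG' → outer ELSE → other
patient=Hiro: ward='SURG' → outer ELSE → other
patient=Ines: ward='ICU' → inner[systolic < 139] → major
patient=Noor: ward='GEN' → inner[triage < 4] → tier2
patient=Priya: ward='ICU' → inner[systolic < 175] → tier2
patient=Rosa: ward='GEN' → inner[triage < 3] → cold
patient=Wes: ward='SURG' → outer ELSE → other
patient=Xiu: ward='ER' → outer ELSE → other
patient=Yara: ward='GEN' → inner[triage < 3] → cold
patient=Zane: ward='PED' → outer ELSE → other

other, other, other, other, other, other, major, tier2, tier2, cold, other, other, cold, other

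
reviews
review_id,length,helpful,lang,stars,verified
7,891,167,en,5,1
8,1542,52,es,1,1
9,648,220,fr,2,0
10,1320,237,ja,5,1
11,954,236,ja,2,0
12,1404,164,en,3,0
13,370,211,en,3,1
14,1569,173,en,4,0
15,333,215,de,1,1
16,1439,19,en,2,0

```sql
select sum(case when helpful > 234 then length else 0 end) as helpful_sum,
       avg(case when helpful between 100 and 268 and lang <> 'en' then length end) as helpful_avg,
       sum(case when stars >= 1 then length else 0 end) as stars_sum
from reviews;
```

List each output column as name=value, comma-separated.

[helpful_sum: helpful > 234]
review_id=7: ✗
review_id=8: ✗
review_id=9: ✗
review_id=10: ✓ → 1320
review_id=11: ✓ → 954
review_id=12: ✗
review_id=13: ✗
review_id=14: ✗
review_id=15: ✗
review_id=16: ✗
helpful_sum = 1320 + 954 = 2274
—
[helpful_avg: helpful between 100 and 268 and lang <> 'en']
review_id=7: ✗
review_id=8: ✗
review_id=9: ✓ → 648
review_id=10: ✓ → 1320
review_id=11: ✓ → 954
review_id=12: ✗
review_id=13: ✗
review_id=14: ✗
review_id=15: ✓ → 333
review_id=16: ✗
helpful_avg = (648 + 1320 + 954 + 333) / 4 = 813.75
—
[stars_sum: stars >= 1]
review_id=7: ✓ → 891
review_id=8: ✓ → 1542
review_id=9: ✓ → 648
review_id=10: ✓ → 1320
review_id=11: ✓ → 954
review_id=12: ✓ → 1404
review_id=13: ✓ → 370
review_id=14: ✓ → 1569
review_id=15: ✓ → 333
review_id=16: ✓ → 1439
stars_sum = 891 + 1542 + 648 + 1320 + 954 + 1404 + 370 + 1569 + 333 + 1439 = 10470

helpful_sum=2274, helpful_avg=813.75, stars_sum=10470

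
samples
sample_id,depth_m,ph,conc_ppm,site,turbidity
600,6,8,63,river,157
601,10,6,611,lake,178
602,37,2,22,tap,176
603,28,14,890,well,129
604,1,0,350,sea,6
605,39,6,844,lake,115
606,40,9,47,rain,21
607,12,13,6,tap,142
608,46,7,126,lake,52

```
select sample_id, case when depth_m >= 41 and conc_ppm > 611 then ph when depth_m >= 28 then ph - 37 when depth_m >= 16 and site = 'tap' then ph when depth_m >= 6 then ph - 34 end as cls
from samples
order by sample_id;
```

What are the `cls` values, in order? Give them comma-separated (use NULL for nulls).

sample_id=600: depth_m >= 6 → -26
sample_id=601: depth_m >= 6 → -28
sample_id=602: depth_m >= 28 → -35
sample_id=603: depth_m >= 28 → -23
sample_id=604: (no match → NULL) → NULL
sample_id=605: depth_m >= 28 → -31
sample_id=606: depth_m >= 28 → -28
sample_id=607: depth_m >= 6 → -21
sample_id=608: depth_m >= 28 → -30

-26, -28, -35, -23, NULL, -31, -28, -21, -30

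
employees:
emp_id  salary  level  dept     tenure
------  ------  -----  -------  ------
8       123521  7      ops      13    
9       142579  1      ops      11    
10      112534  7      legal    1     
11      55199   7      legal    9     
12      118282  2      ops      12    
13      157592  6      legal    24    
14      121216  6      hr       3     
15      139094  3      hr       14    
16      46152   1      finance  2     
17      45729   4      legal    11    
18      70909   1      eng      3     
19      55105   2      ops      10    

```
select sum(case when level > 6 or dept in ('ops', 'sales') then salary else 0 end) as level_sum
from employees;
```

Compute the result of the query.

607220

emp_id=8: ✓ → 123521
emp_id=9: ✓ → 142579
emp_id=10: ✓ → 112534
emp_id=11: ✓ → 55199
emp_id=12: ✓ → 118282
emp_id=13: ✗
emp_id=14: ✗
emp_id=15: ✗
emp_id=16: ✗
emp_id=17: ✗
emp_id=18: ✗
emp_id=19: ✓ → 55105
level_sum = 123521 + 142579 + 112534 + 55199 + 118282 + 55105 = 607220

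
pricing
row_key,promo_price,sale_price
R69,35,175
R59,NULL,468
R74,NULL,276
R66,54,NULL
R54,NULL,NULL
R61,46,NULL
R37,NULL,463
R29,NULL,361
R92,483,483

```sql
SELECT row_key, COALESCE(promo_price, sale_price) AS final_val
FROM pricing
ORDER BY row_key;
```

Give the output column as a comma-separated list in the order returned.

361, 463, NULL, 468, 46, 54, 35, 276, 483

row_key=R29: promo_price=NULL, sale_price=361 → 361
row_key=R37: promo_price=NULL, sale_price=463 → 463
row_key=R54: promo_price=NULL, sale_price=NULL (all NULL) → NULL
row_key=R59: promo_price=NULL, sale_price=468 → 468
row_key=R61: promo_price=46 → 46
row_key=R66: promo_price=54 → 54
row_key=R69: promo_price=35 → 35
row_key=R74: promo_price=NULL, sale_price=276 → 276
row_key=R92: promo_price=483 → 483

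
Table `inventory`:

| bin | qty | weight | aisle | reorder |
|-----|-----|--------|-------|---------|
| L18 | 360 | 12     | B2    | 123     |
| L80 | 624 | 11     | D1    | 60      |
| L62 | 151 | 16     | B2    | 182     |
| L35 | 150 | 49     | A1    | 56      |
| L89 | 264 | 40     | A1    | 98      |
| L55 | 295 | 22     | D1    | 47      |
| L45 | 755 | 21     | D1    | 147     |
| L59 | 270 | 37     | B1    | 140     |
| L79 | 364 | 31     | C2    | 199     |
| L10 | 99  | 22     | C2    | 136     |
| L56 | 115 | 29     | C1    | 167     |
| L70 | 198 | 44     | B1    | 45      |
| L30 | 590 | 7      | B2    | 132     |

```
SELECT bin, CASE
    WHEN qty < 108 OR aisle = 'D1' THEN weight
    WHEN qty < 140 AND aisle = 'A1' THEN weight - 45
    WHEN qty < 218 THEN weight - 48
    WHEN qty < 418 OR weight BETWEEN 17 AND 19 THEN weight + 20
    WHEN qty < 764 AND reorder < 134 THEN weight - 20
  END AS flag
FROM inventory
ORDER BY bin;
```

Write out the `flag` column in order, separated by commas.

bin=L10: qty < 108 OR aisle = 'D1' → 22
bin=L18: qty < 418 OR weight BETWEEN 17 AND 19 → 32
bin=L30: qty < 764 AND reorder < 134 → -13
bin=L35: qty < 218 → 1
bin=L45: qty < 108 OR aisle = 'D1' → 21
bin=L55: qty < 108 OR aisle = 'D1' → 22
bin=L56: qty < 218 → -19
bin=L59: qty < 418 OR weight BETWEEN 17 AND 19 → 57
bin=L62: qty < 218 → -32
bin=L70: qty < 218 → -4
bin=L79: qty < 418 OR weight BETWEEN 17 AND 19 → 51
bin=L80: qty < 108 OR aisle = 'D1' → 11
bin=L89: qty < 418 OR weight BETWEEN 17 AND 19 → 60

22, 32, -13, 1, 21, 22, -19, 57, -32, -4, 51, 11, 60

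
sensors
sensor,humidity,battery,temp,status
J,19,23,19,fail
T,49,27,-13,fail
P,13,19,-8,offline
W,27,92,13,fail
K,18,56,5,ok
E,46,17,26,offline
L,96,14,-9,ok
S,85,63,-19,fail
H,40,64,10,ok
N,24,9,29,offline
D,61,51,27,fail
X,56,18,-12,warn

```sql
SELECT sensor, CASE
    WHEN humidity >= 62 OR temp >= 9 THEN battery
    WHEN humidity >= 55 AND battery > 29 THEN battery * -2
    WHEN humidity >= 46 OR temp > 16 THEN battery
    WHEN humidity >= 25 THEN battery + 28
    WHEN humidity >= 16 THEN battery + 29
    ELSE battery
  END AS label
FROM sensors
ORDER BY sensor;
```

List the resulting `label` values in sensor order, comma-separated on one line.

sensor=D: humidity >= 62 OR temp >= 9 → 51
sensor=E: humidity >= 62 OR temp >= 9 → 17
sensor=H: humidity >= 62 OR temp >= 9 → 64
sensor=J: humidity >= 62 OR temp >= 9 → 23
sensor=K: humidity >= 16 → 85
sensor=L: humidity >= 62 OR temp >= 9 → 14
sensor=N: humidity >= 62 OR temp >= 9 → 9
sensor=P: ELSE → 19
sensor=S: humidity >= 62 OR temp >= 9 → 63
sensor=T: humidity >= 46 OR temp > 16 → 27
sensor=W: humidity >= 62 OR temp >= 9 → 92
sensor=X: humidity >= 46 OR temp > 16 → 18

51, 17, 64, 23, 85, 14, 9, 19, 63, 27, 92, 18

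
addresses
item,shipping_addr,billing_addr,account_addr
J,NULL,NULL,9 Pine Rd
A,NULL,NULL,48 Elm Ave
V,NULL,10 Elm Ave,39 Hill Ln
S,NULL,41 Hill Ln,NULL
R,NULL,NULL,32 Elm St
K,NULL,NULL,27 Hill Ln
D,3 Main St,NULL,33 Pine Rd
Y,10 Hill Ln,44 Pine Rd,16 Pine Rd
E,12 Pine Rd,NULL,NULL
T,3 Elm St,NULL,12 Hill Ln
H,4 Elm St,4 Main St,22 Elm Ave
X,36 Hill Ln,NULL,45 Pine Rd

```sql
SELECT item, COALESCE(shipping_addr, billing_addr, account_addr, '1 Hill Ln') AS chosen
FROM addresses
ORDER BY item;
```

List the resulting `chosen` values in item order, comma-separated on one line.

48 Elm Ave, 3 Main St, 12 Pine Rd, 4 Elm St, 9 Pine Rd, 27 Hill Ln, 32 Elm St, 41 Hill Ln, 3 Elm St, 10 Elm Ave, 36 Hill Ln, 10 Hill Ln

item=A: shipping_addr=NULL, billing_addr=NULL, account_addr=48 Elm Ave → 48 Elm Ave
item=D: shipping_addr=3 Main St → 3 Main St
item=E: shipping_addr=12 Pine Rd → 12 Pine Rd
item=H: shipping_addr=4 Elm St → 4 Elm St
item=J: shipping_addr=NULL, billing_addr=NULL, account_addr=9 Pine Rd → 9 Pine Rd
item=K: shipping_addr=NULL, billing_addr=NULL, account_addr=27 Hill Ln → 27 Hill Ln
item=R: shipping_addr=NULL, billing_addr=NULL, account_addr=32 Elm St → 32 Elm St
item=S: shipping_addr=NULL, billing_addr=41 Hill Ln → 41 Hill Ln
item=T: shipping_addr=3 Elm St → 3 Elm St
item=V: shipping_addr=NULL, billing_addr=10 Elm Ave → 10 Elm Ave
item=X: shipping_addr=36 Hill Ln → 36 Hill Ln
item=Y: shipping_addr=10 Hill Ln → 10 Hill Ln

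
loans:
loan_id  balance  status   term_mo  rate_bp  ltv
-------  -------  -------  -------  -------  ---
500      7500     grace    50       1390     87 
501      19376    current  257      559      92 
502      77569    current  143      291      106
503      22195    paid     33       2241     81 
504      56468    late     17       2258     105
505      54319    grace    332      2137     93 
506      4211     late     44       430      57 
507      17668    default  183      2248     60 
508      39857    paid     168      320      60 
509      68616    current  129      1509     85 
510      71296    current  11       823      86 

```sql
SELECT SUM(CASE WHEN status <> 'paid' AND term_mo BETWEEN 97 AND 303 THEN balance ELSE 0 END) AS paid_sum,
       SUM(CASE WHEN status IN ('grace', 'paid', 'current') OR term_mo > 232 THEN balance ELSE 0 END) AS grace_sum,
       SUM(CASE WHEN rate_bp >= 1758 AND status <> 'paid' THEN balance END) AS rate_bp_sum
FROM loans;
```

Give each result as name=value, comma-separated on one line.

[paid_sum: status <> 'paid' AND term_mo BETWEEN 97 AND 303]
loan_id=500: ✗
loan_id=501: ✓ → 19376
loan_id=502: ✓ → 77569
loan_id=503: ✗
loan_id=504: ✗
loan_id=505: ✗
loan_id=506: ✗
loan_id=507: ✓ → 17668
loan_id=508: ✗
loan_id=509: ✓ → 68616
loan_id=510: ✗
paid_sum = 19376 + 77569 + 17668 + 68616 = 183229
—
[grace_sum: status IN ('grace', 'paid', 'current') OR term_mo > 232]
loan_id=500: ✓ → 7500
loan_id=501: ✓ → 19376
loan_id=502: ✓ → 77569
loan_id=503: ✓ → 22195
loan_id=504: ✗
loan_id=505: ✓ → 54319
loan_id=506: ✗
loan_id=507: ✗
loan_id=508: ✓ → 39857
loan_id=509: ✓ → 68616
loan_id=510: ✓ → 71296
grace_sum = 7500 + 19376 + 77569 + 22195 + 54319 + 39857 + 68616 + 71296 = 360728
—
[rate_bp_sum: rate_bp >= 1758 AND status <> 'paid']
loan_id=500: ✗
loan_id=501: ✗
loan_id=502: ✗
loan_id=503: ✗
loan_id=504: ✓ → 56468
loan_id=505: ✓ → 54319
loan_id=506: ✗
loan_id=507: ✓ → 17668
loan_id=508: ✗
loan_id=509: ✗
loan_id=510: ✗
rate_bp_sum = 56468 + 54319 + 17668 = 128455

paid_sum=183229, grace_sum=360728, rate_bp_sum=128455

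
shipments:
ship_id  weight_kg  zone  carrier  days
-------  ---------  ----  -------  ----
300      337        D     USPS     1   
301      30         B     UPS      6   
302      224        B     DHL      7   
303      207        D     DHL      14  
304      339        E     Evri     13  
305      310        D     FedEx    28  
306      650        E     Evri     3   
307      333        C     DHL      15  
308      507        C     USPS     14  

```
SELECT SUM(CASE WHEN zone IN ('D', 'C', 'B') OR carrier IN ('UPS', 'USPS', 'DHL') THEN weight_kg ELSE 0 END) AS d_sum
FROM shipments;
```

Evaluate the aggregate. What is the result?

ship_id=300: ✓ → 337
ship_id=301: ✓ → 30
ship_id=302: ✓ → 224
ship_id=303: ✓ → 207
ship_id=304: ✗
ship_id=305: ✓ → 310
ship_id=306: ✗
ship_id=307: ✓ → 333
ship_id=308: ✓ → 507
d_sum = 337 + 30 + 224 + 207 + 310 + 333 + 507 = 1948

1948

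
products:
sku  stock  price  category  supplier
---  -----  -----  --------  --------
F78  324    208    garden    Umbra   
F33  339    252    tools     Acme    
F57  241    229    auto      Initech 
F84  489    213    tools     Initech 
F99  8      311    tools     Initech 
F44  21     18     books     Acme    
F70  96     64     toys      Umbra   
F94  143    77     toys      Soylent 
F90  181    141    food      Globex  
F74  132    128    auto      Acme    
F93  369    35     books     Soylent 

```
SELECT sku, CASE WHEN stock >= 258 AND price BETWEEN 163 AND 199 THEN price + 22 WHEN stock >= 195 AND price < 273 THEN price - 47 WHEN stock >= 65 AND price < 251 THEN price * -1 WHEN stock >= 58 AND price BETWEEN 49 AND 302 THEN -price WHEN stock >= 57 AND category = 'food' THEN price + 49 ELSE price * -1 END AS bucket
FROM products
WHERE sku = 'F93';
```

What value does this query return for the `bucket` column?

-12

sku = F93: stock=369, price=35, category=books, supplier=Soylent.
stock >= 258 AND price BETWEEN 163 AND 199 → false
stock >= 195 AND price < 273 → true → -12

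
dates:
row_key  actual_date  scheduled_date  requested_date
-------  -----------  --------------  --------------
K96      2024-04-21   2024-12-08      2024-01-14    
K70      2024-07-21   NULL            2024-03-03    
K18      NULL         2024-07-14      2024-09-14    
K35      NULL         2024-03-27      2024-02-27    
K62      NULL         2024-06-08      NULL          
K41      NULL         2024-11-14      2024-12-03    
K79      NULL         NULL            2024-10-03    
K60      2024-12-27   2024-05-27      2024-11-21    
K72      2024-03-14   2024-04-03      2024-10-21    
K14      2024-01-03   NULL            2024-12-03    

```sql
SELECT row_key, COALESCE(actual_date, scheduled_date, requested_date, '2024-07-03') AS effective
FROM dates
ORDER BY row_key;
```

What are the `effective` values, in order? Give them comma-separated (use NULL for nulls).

row_key=K14: actual_date=2024-01-03 → 2024-01-03
row_key=K18: actual_date=NULL, scheduled_date=2024-07-14 → 2024-07-14
row_key=K35: actual_date=NULL, scheduled_date=2024-03-27 → 2024-03-27
row_key=K41: actual_date=NULL, scheduled_date=2024-11-14 → 2024-11-14
row_key=K60: actual_date=2024-12-27 → 2024-12-27
row_key=K62: actual_date=NULL, scheduled_date=2024-06-08 → 2024-06-08
row_key=K70: actual_date=2024-07-21 → 2024-07-21
row_key=K72: actual_date=2024-03-14 → 2024-03-14
row_key=K79: actual_date=NULL, scheduled_date=NULL, requested_date=2024-10-03 → 2024-10-03
row_key=K96: actual_date=2024-04-21 → 2024-04-21

2024-01-03, 2024-07-14, 2024-03-27, 2024-11-14, 2024-12-27, 2024-06-08, 2024-07-21, 2024-03-14, 2024-10-03, 2024-04-21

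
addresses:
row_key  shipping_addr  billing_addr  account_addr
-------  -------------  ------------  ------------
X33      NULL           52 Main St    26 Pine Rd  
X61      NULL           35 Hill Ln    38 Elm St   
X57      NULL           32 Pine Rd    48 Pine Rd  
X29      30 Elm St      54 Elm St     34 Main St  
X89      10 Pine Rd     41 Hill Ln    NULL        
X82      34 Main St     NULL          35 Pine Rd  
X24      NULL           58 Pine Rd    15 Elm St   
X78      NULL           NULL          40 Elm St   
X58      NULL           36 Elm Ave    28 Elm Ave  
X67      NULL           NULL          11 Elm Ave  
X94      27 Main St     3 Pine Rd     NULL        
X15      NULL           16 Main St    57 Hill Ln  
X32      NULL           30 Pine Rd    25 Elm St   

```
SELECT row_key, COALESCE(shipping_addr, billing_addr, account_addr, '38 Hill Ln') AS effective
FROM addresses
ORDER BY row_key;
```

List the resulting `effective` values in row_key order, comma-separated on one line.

16 Main St, 58 Pine Rd, 30 Elm St, 30 Pine Rd, 52 Main St, 32 Pine Rd, 36 Elm Ave, 35 Hill Ln, 11 Elm Ave, 40 Elm St, 34 Main St, 10 Pine Rd, 27 Main St

row_key=X15: shipping_addr=NULL, billing_addr=16 Main St → 16 Main St
row_key=X24: shipping_addr=NULL, billing_addr=58 Pine Rd → 58 Pine Rd
row_key=X29: shipping_addr=30 Elm St → 30 Elm St
row_key=X32: shipping_addr=NULL, billing_addr=30 Pine Rd → 30 Pine Rd
row_key=X33: shipping_addr=NULL, billing_addr=52 Main St → 52 Main St
row_key=X57: shipping_addr=NULL, billing_addr=32 Pine Rd → 32 Pine Rd
row_key=X58: shipping_addr=NULL, billing_addr=36 Elm Ave → 36 Elm Ave
row_key=X61: shipping_addr=NULL, billing_addr=35 Hill Ln → 35 Hill Ln
row_key=X67: shipping_addr=NULL, billing_addr=NULL, account_addr=11 Elm Ave → 11 Elm Ave
row_key=X78: shipping_addr=NULL, billing_addr=NULL, account_addr=40 Elm St → 40 Elm St
row_key=X82: shipping_addr=34 Main St → 34 Main St
row_key=X89: shipping_addr=10 Pine Rd → 10 Pine Rd
row_key=X94: shipping_addr=27 Main St → 27 Main St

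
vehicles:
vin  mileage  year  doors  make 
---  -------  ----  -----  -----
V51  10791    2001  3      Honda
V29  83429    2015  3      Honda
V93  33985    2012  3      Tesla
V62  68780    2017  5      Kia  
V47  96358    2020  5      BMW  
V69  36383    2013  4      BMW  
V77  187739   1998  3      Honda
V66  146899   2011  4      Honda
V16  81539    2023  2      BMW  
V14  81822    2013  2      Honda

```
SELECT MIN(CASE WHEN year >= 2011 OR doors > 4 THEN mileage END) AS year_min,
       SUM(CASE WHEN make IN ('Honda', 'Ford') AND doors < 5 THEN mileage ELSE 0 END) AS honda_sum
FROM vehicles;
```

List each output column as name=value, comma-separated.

[year_min: year >= 2011 OR doors > 4]
vin=V51: ✗
vin=V29: ✓ → 83429
vin=V93: ✓ → 33985
vin=V62: ✓ → 68780
vin=V47: ✓ → 96358
vin=V69: ✓ → 36383
vin=V77: ✗
vin=V66: ✓ → 146899
vin=V16: ✓ → 81539
vin=V14: ✓ → 81822
year_min = MIN(83429, 33985, 68780, 96358, 36383, 146899, 81539, 81822) = 33985
—
[honda_sum: make IN ('Honda', 'Ford') AND doors < 5]
vin=V51: ✓ → 10791
vin=V29: ✓ → 83429
vin=V93: ✗
vin=V62: ✗
vin=V47: ✗
vin=V69: ✗
vin=V77: ✓ → 187739
vin=V66: ✓ → 146899
vin=V16: ✗
vin=V14: ✓ → 81822
honda_sum = 10791 + 83429 + 187739 + 146899 + 81822 = 510680

year_min=33985, honda_sum=510680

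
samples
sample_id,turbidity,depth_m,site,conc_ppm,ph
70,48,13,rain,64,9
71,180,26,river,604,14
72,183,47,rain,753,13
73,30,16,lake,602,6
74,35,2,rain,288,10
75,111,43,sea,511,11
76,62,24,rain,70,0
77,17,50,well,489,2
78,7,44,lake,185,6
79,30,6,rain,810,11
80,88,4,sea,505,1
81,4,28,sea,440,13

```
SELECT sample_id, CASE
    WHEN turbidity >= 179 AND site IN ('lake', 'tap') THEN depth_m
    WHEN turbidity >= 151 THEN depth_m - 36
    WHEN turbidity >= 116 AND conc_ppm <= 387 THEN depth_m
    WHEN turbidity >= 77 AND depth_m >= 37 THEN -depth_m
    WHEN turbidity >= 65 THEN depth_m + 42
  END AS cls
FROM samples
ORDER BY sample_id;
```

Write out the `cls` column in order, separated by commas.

NULL, -10, 11, NULL, NULL, -43, NULL, NULL, NULL, NULL, 46, NULL

sample_id=70: (no match → NULL) → NULL
sample_id=71: turbidity >= 151 → -10
sample_id=72: turbidity >= 151 → 11
sample_id=73: (no match → NULL) → NULL
sample_id=74: (no match → NULL) → NULL
sample_id=75: turbidity >= 77 AND depth_m >= 37 → -43
sample_id=76: (no match → NULL) → NULL
sample_id=77: (no match → NULL) → NULL
sample_id=78: (no match → NULL) → NULL
sample_id=79: (no match → NULL) → NULL
sample_id=80: turbidity >= 65 → 46
sample_id=81: (no match → NULL) → NULL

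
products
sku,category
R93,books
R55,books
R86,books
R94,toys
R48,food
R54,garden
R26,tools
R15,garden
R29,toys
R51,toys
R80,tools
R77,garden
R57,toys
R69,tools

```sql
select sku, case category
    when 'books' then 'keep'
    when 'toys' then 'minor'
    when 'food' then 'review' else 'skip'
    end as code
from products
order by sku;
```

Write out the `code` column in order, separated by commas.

skip, skip, minor, review, minor, skip, keep, minor, skip, skip, skip, keep, keep, minor

sku=R15: ELSE → skip
sku=R26: ELSE → skip
sku=R29: category='toys' → minor
sku=R48: category='food' → review
sku=R51: category='toys' → minor
sku=R54: ELSE → skip
sku=R55: category='books' → keep
sku=R57: category='toys' → minor
sku=R69: ELSE → skip
sku=R77: ELSE → skip
sku=R80: ELSE → skip
sku=R86: category='books' → keep
sku=R93: category='books' → keep
sku=R94: category='toys' → minor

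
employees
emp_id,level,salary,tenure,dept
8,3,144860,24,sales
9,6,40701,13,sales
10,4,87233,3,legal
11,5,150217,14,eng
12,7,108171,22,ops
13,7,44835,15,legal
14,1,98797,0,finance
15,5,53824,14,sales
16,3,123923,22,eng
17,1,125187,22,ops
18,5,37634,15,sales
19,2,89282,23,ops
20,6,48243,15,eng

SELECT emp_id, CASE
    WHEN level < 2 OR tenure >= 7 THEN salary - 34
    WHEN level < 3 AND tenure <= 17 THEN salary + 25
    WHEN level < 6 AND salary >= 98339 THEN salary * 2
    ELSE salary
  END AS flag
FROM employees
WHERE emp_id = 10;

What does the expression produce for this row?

87233

emp_id = 10: level=4, salary=87233, tenure=3, dept=legal.
level < 2 OR tenure >= 7 → false
level < 3 AND tenure <= 17 → false
level < 6 AND salary >= 98339 → false
No prior WHEN matched → ELSE → 87233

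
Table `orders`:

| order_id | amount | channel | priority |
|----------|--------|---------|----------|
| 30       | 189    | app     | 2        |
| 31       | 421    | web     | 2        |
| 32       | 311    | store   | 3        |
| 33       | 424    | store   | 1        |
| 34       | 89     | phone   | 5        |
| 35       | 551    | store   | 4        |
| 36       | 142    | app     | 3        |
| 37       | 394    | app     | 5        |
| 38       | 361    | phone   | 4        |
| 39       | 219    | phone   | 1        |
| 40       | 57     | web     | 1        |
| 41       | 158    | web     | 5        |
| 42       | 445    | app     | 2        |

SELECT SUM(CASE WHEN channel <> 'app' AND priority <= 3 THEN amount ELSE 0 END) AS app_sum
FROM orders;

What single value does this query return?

1432

order_id=30: ✗
order_id=31: ✓ → 421
order_id=32: ✓ → 311
order_id=33: ✓ → 424
order_id=34: ✗
order_id=35: ✗
order_id=36: ✗
order_id=37: ✗
order_id=38: ✗
order_id=39: ✓ → 219
order_id=40: ✓ → 57
order_id=41: ✗
order_id=42: ✗
app_sum = 421 + 311 + 424 + 219 + 57 = 1432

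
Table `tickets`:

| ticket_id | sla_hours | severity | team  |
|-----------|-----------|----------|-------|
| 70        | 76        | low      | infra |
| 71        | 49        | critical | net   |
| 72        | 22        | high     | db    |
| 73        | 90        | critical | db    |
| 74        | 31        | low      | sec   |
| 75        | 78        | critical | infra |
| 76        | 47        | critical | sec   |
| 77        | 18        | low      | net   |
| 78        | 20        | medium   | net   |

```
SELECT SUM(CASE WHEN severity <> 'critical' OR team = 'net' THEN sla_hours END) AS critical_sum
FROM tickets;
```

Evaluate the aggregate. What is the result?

ticket_id=70: ✓ → 76
ticket_id=71: ✓ → 49
ticket_id=72: ✓ → 22
ticket_id=73: ✗
ticket_id=74: ✓ → 31
ticket_id=75: ✗
ticket_id=76: ✗
ticket_id=77: ✓ → 18
ticket_id=78: ✓ → 20
critical_sum = 76 + 49 + 22 + 31 + 18 + 20 = 216

216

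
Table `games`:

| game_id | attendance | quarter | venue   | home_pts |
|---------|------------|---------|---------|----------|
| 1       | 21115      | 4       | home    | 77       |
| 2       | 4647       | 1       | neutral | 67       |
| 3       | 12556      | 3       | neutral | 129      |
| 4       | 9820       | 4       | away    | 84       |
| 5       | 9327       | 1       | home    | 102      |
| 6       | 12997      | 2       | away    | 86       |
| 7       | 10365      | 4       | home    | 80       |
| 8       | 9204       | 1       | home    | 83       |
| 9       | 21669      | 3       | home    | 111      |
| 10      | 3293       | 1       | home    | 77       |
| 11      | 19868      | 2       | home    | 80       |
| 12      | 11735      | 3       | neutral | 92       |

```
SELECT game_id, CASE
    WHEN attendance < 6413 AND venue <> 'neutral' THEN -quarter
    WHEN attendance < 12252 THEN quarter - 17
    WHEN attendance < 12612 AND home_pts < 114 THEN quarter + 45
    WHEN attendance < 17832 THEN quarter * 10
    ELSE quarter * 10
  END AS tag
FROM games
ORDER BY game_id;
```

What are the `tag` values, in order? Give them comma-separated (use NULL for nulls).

40, -16, 30, -13, -16, 20, -13, -16, 30, -1, 20, -14

game_id=1: ELSE → 40
game_id=2: attendance < 12252 → -16
game_id=3: attendance < 17832 → 30
game_id=4: attendance < 12252 → -13
game_id=5: attendance < 12252 → -16
game_id=6: attendance < 17832 → 20
game_id=7: attendance < 12252 → -13
game_id=8: attendance < 12252 → -16
game_id=9: ELSE → 30
game_id=10: attendance < 6413 AND venue <> 'neutral' → -1
game_id=11: ELSE → 20
game_id=12: attendance < 12252 → -14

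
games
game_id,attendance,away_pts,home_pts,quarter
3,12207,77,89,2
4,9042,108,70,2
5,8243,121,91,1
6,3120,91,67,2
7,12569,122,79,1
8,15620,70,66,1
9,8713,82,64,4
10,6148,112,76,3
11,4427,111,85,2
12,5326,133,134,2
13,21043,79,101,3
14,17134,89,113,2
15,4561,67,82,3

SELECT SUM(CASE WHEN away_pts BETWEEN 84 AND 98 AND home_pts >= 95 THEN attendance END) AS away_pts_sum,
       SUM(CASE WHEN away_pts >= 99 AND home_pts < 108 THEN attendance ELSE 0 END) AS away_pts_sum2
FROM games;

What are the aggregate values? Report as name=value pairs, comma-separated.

[away_pts_sum: away_pts BETWEEN 84 AND 98 AND home_pts >= 95]
game_id=3: ✗
game_id=4: ✗
game_id=5: ✗
game_id=6: ✗
game_id=7: ✗
game_id=8: ✗
game_id=9: ✗
game_id=10: ✗
game_id=11: ✗
game_id=12: ✗
game_id=13: ✗
game_id=14: ✓ → 17134
game_id=15: ✗
away_pts_sum = 17134
—
[away_pts_sum2: away_pts >= 99 AND home_pts < 108]
game_id=3: ✗
game_id=4: ✓ → 9042
game_id=5: ✓ → 8243
game_id=6: ✗
game_id=7: ✓ → 12569
game_id=8: ✗
game_id=9: ✗
game_id=10: ✓ → 6148
game_id=11: ✓ → 4427
game_id=12: ✗
game_id=13: ✗
game_id=14: ✗
game_id=15: ✗
away_pts_sum2 = 9042 + 8243 + 12569 + 6148 + 4427 = 40429

away_pts_sum=17134, away_pts_sum2=40429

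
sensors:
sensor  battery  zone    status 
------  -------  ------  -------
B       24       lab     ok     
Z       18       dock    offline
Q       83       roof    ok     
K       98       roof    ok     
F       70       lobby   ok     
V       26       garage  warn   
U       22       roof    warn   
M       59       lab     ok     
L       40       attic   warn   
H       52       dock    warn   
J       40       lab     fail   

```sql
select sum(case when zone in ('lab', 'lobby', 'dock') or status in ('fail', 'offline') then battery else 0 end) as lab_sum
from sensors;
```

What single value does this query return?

263

sensor=B: ✓ → 24
sensor=Z: ✓ → 18
sensor=Q: ✗
sensor=K: ✗
sensor=F: ✓ → 70
sensor=V: ✗
sensor=U: ✗
sensor=M: ✓ → 59
sensor=L: ✗
sensor=H: ✓ → 52
sensor=J: ✓ → 40
lab_sum = 24 + 18 + 70 + 59 + 52 + 40 = 263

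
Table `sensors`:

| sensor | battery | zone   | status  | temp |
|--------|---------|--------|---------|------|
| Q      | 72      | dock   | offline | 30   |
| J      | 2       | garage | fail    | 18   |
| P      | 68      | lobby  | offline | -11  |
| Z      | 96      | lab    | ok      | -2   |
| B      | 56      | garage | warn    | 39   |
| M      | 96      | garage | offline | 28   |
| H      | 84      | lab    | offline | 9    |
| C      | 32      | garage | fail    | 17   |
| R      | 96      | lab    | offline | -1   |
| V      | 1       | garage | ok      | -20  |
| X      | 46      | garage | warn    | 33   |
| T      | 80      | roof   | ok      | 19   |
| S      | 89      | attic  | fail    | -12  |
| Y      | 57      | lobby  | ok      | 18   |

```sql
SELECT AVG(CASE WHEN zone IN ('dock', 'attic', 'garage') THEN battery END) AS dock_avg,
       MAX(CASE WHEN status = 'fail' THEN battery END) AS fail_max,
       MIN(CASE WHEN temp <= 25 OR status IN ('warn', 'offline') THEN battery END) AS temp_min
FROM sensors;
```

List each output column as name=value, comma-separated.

[dock_avg: zone IN ('dock', 'attic', 'garage')]
sensor=Q: ✓ → 72
sensor=J: ✓ → 2
sensor=P: ✗
sensor=Z: ✗
sensor=B: ✓ → 56
sensor=M: ✓ → 96
sensor=H: ✗
sensor=C: ✓ → 32
sensor=R: ✗
sensor=V: ✓ → 1
sensor=X: ✓ → 46
sensor=T: ✗
sensor=S: ✓ → 89
sensor=Y: ✗
dock_avg = (72 + 2 + 56 + 96 + 32 + 1 + 46 + 89) / 8 = 49.25
—
[fail_max: status = 'fail']
sensor=Q: ✗
sensor=J: ✓ → 2
sensor=P: ✗
sensor=Z: ✗
sensor=B: ✗
sensor=M: ✗
sensor=H: ✗
sensor=C: ✓ → 32
sensor=R: ✗
sensor=V: ✗
sensor=X: ✗
sensor=T: ✗
sensor=S: ✓ → 89
sensor=Y: ✗
fail_max = MAX(2, 32, 89) = 89
—
[temp_min: temp <= 25 OR status IN ('warn', 'offline')]
sensor=Q: ✓ → 72
sensor=J: ✓ → 2
sensor=P: ✓ → 68
sensor=Z: ✓ → 96
sensor=B: ✓ → 56
sensor=M: ✓ → 96
sensor=H: ✓ → 84
sensor=C: ✓ → 32
sensor=R: ✓ → 96
sensor=V: ✓ → 1
sensor=X: ✓ → 46
sensor=T: ✓ → 80
sensor=S: ✓ → 89
sensor=Y: ✓ → 57
temp_min = MIN(72, 2, 68, 96, 56, 96, 84, 32, 96, 1, 46, 80, 89, 57) = 1

dock_avg=49.25, fail_max=89, temp_min=1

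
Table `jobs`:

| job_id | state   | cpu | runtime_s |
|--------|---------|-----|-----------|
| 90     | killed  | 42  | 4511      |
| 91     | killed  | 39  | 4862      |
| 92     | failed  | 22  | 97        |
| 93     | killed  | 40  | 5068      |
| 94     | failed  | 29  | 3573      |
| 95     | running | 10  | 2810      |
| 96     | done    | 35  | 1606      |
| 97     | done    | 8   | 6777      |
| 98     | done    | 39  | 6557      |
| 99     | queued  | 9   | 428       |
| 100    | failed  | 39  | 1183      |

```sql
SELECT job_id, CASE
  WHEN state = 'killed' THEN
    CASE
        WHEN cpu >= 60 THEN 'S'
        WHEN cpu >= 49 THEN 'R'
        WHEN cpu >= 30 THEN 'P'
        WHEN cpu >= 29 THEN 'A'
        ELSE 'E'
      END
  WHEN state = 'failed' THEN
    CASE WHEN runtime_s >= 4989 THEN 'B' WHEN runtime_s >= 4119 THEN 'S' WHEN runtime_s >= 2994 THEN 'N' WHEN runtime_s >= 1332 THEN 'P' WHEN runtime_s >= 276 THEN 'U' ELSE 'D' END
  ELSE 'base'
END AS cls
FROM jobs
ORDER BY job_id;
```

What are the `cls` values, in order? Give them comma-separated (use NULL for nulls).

P, P, D, P, N, base, base, base, base, base, U

job_id=90: state='killed' → inner[cpu >= 30] → P
job_id=91: state='killed' → inner[cpu >= 30] → P
job_id=92: state='failed' → inner[ELSE] → D
job_id=93: state='killed' → inner[cpu >= 30] → P
job_id=94: state='failed' → inner[runtime_s >= 2994] → N
job_id=95: state='running' → outer ELSE → base
job_id=96: state='done' → outer ELSE → base
job_id=97: state='done' → outer ELSE → base
job_id=98: state='done' → outer ELSE → base
job_id=99: state='queued' → outer ELSE → base
job_id=100: state='failed' → inner[runtime_s >= 276] → U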